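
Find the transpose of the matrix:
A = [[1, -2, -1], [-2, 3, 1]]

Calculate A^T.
[[1, -2], [-2, 3], [-1, 1]]

The transpose sends entry (i,j) to (j,i); rows become columns.
Row 0 of A: [1, -2, -1] -> column 0 of A^T.
Row 1 of A: [-2, 3, 1] -> column 1 of A^T.
A^T = [[1, -2], [-2, 3], [-1, 1]]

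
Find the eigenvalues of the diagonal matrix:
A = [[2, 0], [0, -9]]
λ₁ = 2, λ₂ = -9

The characteristic polynomial of A is det(A - λI) = (2 - λ)(-9 - λ) = 0.
The roots are λ = 2 and λ = -9, so the eigenvalues are the diagonal entries.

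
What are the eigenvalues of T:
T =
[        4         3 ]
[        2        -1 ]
λ = -2, 5

Solve det(T - λI) = 0. For a 2×2 matrix the characteristic equation is λ² - (trace)λ + det = 0.
trace(T) = a + d = 4 - 1 = 3.
det(T) = a*d - b*c = (4)*(-1) - (3)*(2) = -4 - 6 = -10.
Characteristic equation: λ² - (3)λ + (-10) = 0.
Discriminant = (3)² - 4*(-10) = 9 + 40 = 49.
λ = (3 ± √49) / 2 = (3 ± 7) / 2 = -2, 5.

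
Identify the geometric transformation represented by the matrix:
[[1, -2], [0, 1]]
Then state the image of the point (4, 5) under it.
horizontal shear with factor -2; image of (4, 5) is (-6, 5)

The matrix [[1, k], [0, 1]] sends (x, y) to (x + -2y, y), leaving the y-coordinate fixed: a horizontal shear.
The matrix [[1, -2], [0, 1]] represents: horizontal shear with factor -2.
Applying it to (4, 5): [1·4 + -2·5, 0·4 + 1·5] = (-6, 5).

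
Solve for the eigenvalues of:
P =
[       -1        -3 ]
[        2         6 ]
λ = 0, 5

Solve det(P - λI) = 0. For a 2×2 matrix the characteristic equation is λ² - (trace)λ + det = 0.
trace(P) = a + d = -1 + 6 = 5.
det(P) = a*d - b*c = (-1)*(6) - (-3)*(2) = -6 + 6 = 0.
Characteristic equation: λ² - (5)λ + (0) = 0.
Discriminant = (5)² - 4*(0) = 25 - 0 = 25.
λ = (5 ± √25) / 2 = (5 ± 5) / 2 = 0, 5.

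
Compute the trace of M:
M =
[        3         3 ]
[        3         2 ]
tr(M) = 3 + 2 = 5

The trace of a square matrix is the sum of its diagonal entries.
Diagonal entries of M: M[0][0] = 3, M[1][1] = 2.
tr(M) = 3 + 2 = 5.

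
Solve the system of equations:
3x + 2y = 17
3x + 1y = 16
x = 5, y = 1

Use elimination (row reduction):
Equation 1: 3x + 2y = 17.
Equation 2: 3x + 1y = 16.
Multiply Eq1 by 3 and Eq2 by 3: 9x + 6y = 51;  9x + 3y = 48.
Subtract: (-3)y = -3, so y = 1.
Back-substitute into Eq1: 3x + 2*(1) = 17, so x = 5.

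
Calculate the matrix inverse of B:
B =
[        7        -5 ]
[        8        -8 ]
det(B) = -16
B⁻¹ =
[      1/2     -5/16 ]
[      1/2     -7/16 ]

For a 2×2 matrix B = [[a, b], [c, d]] with det(B) ≠ 0, B⁻¹ = (1/det(B)) * [[d, -b], [-c, a]].
det(B) = (7)*(-8) - (-5)*(8) = -56 + 40 = -16.
B⁻¹ = (1/-16) * [[-8, 5], [-8, 7]].
Dividing each entry by -16 and reducing:
B⁻¹ =
[      1/2     -5/16 ]
[      1/2     -7/16 ]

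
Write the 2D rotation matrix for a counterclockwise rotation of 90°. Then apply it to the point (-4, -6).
R = [[0, -1], [1, 0]]; R·(-4, -6) = (6, -4)

Rotation matrix formula: R(θ) = [[cos θ, -sin θ], [sin θ, cos θ]]
For θ = 90°:
cos(90°) = 0
sin(90°) = 1
R = [[0, -1], [1, 0]]
Apply to (-4, -6): [0·-4 + (-1)·-6, 1·-4 + 0·-6] = (6, -4)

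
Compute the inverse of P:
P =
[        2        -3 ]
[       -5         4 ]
det(P) = -7
P⁻¹ =
[     -4/7      -3/7 ]
[     -5/7      -2/7 ]

For a 2×2 matrix P = [[a, b], [c, d]] with det(P) ≠ 0, P⁻¹ = (1/det(P)) * [[d, -b], [-c, a]].
det(P) = (2)*(4) - (-3)*(-5) = 8 - 15 = -7.
P⁻¹ = (1/-7) * [[4, 3], [5, 2]].
Dividing each entry by -7 and reducing:
P⁻¹ =
[     -4/7      -3/7 ]
[     -5/7      -2/7 ]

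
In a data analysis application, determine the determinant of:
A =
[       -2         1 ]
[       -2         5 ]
det(A) = -8

For a 2×2 matrix [[a, b], [c, d]], det = a*d - b*c.
det(A) = (-2)*(5) - (1)*(-2) = -10 + 2 = -8.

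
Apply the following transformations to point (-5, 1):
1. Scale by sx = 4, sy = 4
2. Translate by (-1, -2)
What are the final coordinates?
(-21, 2)

Step 1: Scale (-5, 1) by (sx, sy) = (4, 4) → (-20, 4)
Step 2: Translate by (-1, -2) → (-21, 2)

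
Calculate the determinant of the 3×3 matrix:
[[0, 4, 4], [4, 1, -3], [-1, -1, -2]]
32

Expansion along first row:
det = 0·det([[1,-3],[-1,-2]]) - 4·det([[4,-3],[-1,-2]]) + 4·det([[4,1],[-1,-1]])
    = 0·(1·-2 - -3·-1) - 4·(4·-2 - -3·-1) + 4·(4·-1 - 1·-1)
    = 0·-5 - 4·-11 + 4·-3
    = 0 + 44 + -12 = 32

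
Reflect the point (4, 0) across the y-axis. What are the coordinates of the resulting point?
(-4, 0)

Reflection across y-axis: (4, 0) → (-4, 0)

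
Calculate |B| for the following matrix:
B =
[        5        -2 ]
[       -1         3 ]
det(B) = 13

For a 2×2 matrix [[a, b], [c, d]], det = a*d - b*c.
det(B) = (5)*(3) - (-2)*(-1) = 15 - 2 = 13.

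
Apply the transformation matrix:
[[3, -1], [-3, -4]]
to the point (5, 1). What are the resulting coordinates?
(14, -19)

Matrix multiplication:
[[3, -1], [-3, -4]] × [5, 1]ᵀ
= [3×5 + -1×1, -3×5 + -4×1]ᵀ
= [14.0000, -19.0000]ᵀ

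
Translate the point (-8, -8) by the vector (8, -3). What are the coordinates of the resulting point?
(0, -11)

Translation by (8, -3):
x' = -8 + 8 = 0
y' = -8 + -3 = -11
Homogeneous matrix: [[1, 0, 8], [0, 1, -3], [0, 0, 1]]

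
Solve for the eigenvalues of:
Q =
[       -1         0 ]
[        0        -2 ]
λ = -2, -1

Solve det(Q - λI) = 0. For a 2×2 matrix the characteristic equation is λ² - (trace)λ + det = 0.
trace(Q) = a + d = -1 - 2 = -3.
det(Q) = a*d - b*c = (-1)*(-2) - (0)*(0) = 2 - 0 = 2.
Characteristic equation: λ² - (-3)λ + (2) = 0.
Discriminant = (-3)² - 4*(2) = 9 - 8 = 1.
λ = (-3 ± √1) / 2 = (-3 ± 1) / 2 = -2, -1.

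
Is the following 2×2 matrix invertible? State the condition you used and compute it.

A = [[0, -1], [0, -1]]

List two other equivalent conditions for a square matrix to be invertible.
No, not invertible; det(A) = 0 (two rows are equal, so the rows are linearly dependent). Equivalent conditions (failing for this A): rank(A) < 2; Ax = 0 has non-trivial solutions; 0 is an eigenvalue; the columns are linearly dependent.

To check invertibility, compute det(A).
In this matrix, row 0 and the last row are identical, so one row is a scalar multiple of another and the rows are linearly dependent.
A matrix with linearly dependent rows has det = 0 and is not invertible.
Equivalent failed conditions:
- rank(A) < 2.
- Ax = 0 has non-trivial solutions.
- 0 is an eigenvalue.
- The columns are linearly dependent.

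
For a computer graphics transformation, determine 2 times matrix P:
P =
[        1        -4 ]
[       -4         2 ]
2P =
[        2        -8 ]
[       -8         4 ]

Scalar multiplication is elementwise: (2P)[i][j] = 2 * P[i][j].
  (2P)[0][0] = 2 * (1) = 2
  (2P)[0][1] = 2 * (-4) = -8
  (2P)[1][0] = 2 * (-4) = -8
  (2P)[1][1] = 2 * (2) = 4
2P =
[        2        -8 ]
[       -8         4 ]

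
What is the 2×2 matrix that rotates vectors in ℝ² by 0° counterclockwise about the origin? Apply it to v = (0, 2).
R = [[1, 0], [0, 1]]; R·v = (0, 2)

A counterclockwise rotation by angle θ in ℝ² has matrix R(θ) = [[cos θ, -sin θ], [sin θ, cos θ]].
For θ = 0°: cos θ = 1, sin θ = 0.
R(0°) = [[1, 0], [0, 1]].
R·v = [1·0 + (0)·2, 0·0 + 1·2] = (0, 2).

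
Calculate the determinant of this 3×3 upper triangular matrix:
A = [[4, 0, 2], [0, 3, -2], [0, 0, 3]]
36

The determinant of a triangular matrix is the product of its diagonal entries (the off-diagonal entries above the diagonal do not affect it).
det(A) = (4) * (3) * (3) = 36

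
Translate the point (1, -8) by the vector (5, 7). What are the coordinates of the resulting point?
(6, -1)

Translation by (5, 7):
x' = 1 + 5 = 6
y' = -8 + 7 = -1
Homogeneous matrix: [[1, 0, 5], [0, 1, 7], [0, 0, 1]]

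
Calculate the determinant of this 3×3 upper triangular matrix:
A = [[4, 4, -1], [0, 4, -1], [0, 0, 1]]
16

The determinant of a triangular matrix is the product of its diagonal entries (the off-diagonal entries above the diagonal do not affect it).
det(A) = (4) * (4) * (1) = 16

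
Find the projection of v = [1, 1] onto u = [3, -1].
[3/5, -1/5]

The projection of v onto u is proj_u(v) = ((v·u) / (u·u)) · u.
v·u = (1)*(3) + (1)*(-1) = 2.
u·u = (3)*(3) + (-1)*(-1) = 10.
coefficient = 2 / 10 = 1/5.
proj_u(v) = 1/5 · [3, -1] = [3/5, -1/5].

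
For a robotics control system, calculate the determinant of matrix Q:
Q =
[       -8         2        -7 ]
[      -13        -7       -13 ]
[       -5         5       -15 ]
det(Q) = -920

Expand along row 0 (cofactor expansion): det(Q) = a*(e*i - f*h) - b*(d*i - f*g) + c*(d*h - e*g), where the 3×3 is [[a, b, c], [d, e, f], [g, h, i]].
Minor M_00 = (-7)*(-15) - (-13)*(5) = 105 + 65 = 170.
Minor M_01 = (-13)*(-15) - (-13)*(-5) = 195 - 65 = 130.
Minor M_02 = (-13)*(5) - (-7)*(-5) = -65 - 35 = -100.
det(Q) = (-8)*(170) - (2)*(130) + (-7)*(-100) = -1360 - 260 + 700 = -920.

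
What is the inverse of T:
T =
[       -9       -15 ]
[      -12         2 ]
det(T) = -198
T⁻¹ =
[    -1/99     -5/66 ]
[    -2/33      1/22 ]

For a 2×2 matrix T = [[a, b], [c, d]] with det(T) ≠ 0, T⁻¹ = (1/det(T)) * [[d, -b], [-c, a]].
det(T) = (-9)*(2) - (-15)*(-12) = -18 - 180 = -198.
T⁻¹ = (1/-198) * [[2, 15], [12, -9]].
Dividing each entry by -198 and reducing:
T⁻¹ =
[    -1/99     -5/66 ]
[    -2/33      1/22 ]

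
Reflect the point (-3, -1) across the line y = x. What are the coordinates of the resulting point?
(-1, -3)

Reflection across line y = x: (-3, -1) → (-1, -3)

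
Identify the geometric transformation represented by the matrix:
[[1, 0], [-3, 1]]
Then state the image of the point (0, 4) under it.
vertical shear with factor -3; image of (0, 4) is (0, 4)

The matrix [[1, 0], [k, 1]] sends (x, y) to (x, -3x + y), leaving the x-coordinate fixed: a vertical shear.
The matrix [[1, 0], [-3, 1]] represents: vertical shear with factor -3.
Applying it to (0, 4): [1·0 + 0·4, -3·0 + 1·4] = (0, 4).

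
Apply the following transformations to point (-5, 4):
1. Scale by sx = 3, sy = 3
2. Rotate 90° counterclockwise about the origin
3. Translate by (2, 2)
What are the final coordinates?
(-10, -13)

Step 1: Scale → (-15, 12)
Step 2: Rotate 90° → (-12, -15)
Step 3: Translate → (-10, -13)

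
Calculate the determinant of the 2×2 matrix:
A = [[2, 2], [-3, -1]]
4

For A = [[a, b], [c, d]], det(A) = a*d - b*c.
det(A) = (2)*(-1) - (2)*(-3) = -2 - -6 = 4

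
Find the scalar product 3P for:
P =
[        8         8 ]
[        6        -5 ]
3P =
[       24        24 ]
[       18       -15 ]

Scalar multiplication is elementwise: (3P)[i][j] = 3 * P[i][j].
  (3P)[0][0] = 3 * (8) = 24
  (3P)[0][1] = 3 * (8) = 24
  (3P)[1][0] = 3 * (6) = 18
  (3P)[1][1] = 3 * (-5) = -15
3P =
[       24        24 ]
[       18       -15 ]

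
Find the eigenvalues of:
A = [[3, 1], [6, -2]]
λ = -3, 4

Solve det(A - λI) = 0. For a 2×2 matrix this is λ² - (trace)λ + det = 0.
trace(A) = 3 - 2 = 1.
det(A) = (3)*(-2) - (1)*(6) = -6 - 6 = -12.
Characteristic equation: λ² - (1)λ + (-12) = 0.
Discriminant: (1)² - 4*(-12) = 1 + 48 = 49.
Roots: λ = (1 ± √49) / 2 = -3, 4.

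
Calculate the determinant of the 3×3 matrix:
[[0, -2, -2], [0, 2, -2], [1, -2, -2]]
8

Expansion along first row:
det = 0·det([[2,-2],[-2,-2]]) - -2·det([[0,-2],[1,-2]]) + -2·det([[0,2],[1,-2]])
    = 0·(2·-2 - -2·-2) - -2·(0·-2 - -2·1) + -2·(0·-2 - 2·1)
    = 0·-8 - -2·2 + -2·-2
    = 0 + 4 + 4 = 8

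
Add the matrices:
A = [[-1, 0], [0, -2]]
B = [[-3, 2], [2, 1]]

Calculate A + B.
[[-4, 2], [2, -1]]

Add corresponding elements:
(-1)+(-3)=-4
(0)+(2)=2
(0)+(2)=2
(-2)+(1)=-1
A + B = [[-4, 2], [2, -1]]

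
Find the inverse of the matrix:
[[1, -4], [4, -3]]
[[-3/13, 4/13], [-4/13, 1/13]]

For [[a,b],[c,d]], inverse = (1/det)·[[d,-b],[-c,a]]
det = 1·-3 - -4·4 = 13
Inverse = (1/13)·[[-3, 4], [-4, 1]]
        = [[-3/13, 4/13], [-4/13, 1/13]]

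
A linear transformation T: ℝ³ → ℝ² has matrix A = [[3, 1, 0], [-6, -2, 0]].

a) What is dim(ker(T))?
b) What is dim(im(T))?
dim(ker) = 2, dim(im) = 1

Observe that row 2 = -2 × row 1 (so the rows are linearly dependent).
Thus rank(A) = 1 (only one linearly independent row).
dim(im(T)) = rank(A) = 1.
By the rank-nullity theorem applied to T: ℝ³ → ℝ², rank(A) + nullity(A) = 3 (the domain dimension), so dim(ker(T)) = 3 - 1 = 2.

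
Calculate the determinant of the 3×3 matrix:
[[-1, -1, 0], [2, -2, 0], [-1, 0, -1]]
-4

Expansion along first row:
det = -1·det([[-2,0],[0,-1]]) - -1·det([[2,0],[-1,-1]]) + 0·det([[2,-2],[-1,0]])
    = -1·(-2·-1 - 0·0) - -1·(2·-1 - 0·-1) + 0·(2·0 - -2·-1)
    = -1·2 - -1·-2 + 0·-2
    = -2 + -2 + 0 = -4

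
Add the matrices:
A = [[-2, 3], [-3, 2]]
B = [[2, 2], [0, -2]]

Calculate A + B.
[[0, 5], [-3, 0]]

Add corresponding elements:
(-2)+(2)=0
(3)+(2)=5
(-3)+(0)=-3
(2)+(-2)=0
A + B = [[0, 5], [-3, 0]]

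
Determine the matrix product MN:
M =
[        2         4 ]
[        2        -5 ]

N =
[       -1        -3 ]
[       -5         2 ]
MN =
[      -22         2 ]
[       23       -16 ]

Matrix multiplication: (MN)[i][j] = sum over k of M[i][k] * N[k][j].
  (MN)[0][0] = (2)*(-1) + (4)*(-5) = -22
  (MN)[0][1] = (2)*(-3) + (4)*(2) = 2
  (MN)[1][0] = (2)*(-1) + (-5)*(-5) = 23
  (MN)[1][1] = (2)*(-3) + (-5)*(2) = -16
MN =
[      -22         2 ]
[       23       -16 ]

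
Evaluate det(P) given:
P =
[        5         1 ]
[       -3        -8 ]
det(P) = -37

For a 2×2 matrix [[a, b], [c, d]], det = a*d - b*c.
det(P) = (5)*(-8) - (1)*(-3) = -40 + 3 = -37.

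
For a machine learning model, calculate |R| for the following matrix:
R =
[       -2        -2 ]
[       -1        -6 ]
det(R) = 10

For a 2×2 matrix [[a, b], [c, d]], det = a*d - b*c.
det(R) = (-2)*(-6) - (-2)*(-1) = 12 - 2 = 10.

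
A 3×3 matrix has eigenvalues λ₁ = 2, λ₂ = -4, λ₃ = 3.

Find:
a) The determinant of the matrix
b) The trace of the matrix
det = -24, trace = 1

Two standard eigenvalue identities:
- det(A) equals the product of the eigenvalues (counted with multiplicity).
- trace(A) equals the sum of the eigenvalues.
det(A) = (2)*(-4)*(3) = -24.
trace(A) = 2 - 4 + 3 = 1.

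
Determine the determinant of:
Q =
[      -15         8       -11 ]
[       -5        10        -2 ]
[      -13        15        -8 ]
det(Q) = 33

Expand along row 0 (cofactor expansion): det(Q) = a*(e*i - f*h) - b*(d*i - f*g) + c*(d*h - e*g), where the 3×3 is [[a, b, c], [d, e, f], [g, h, i]].
Minor M_00 = (10)*(-8) - (-2)*(15) = -80 + 30 = -50.
Minor M_01 = (-5)*(-8) - (-2)*(-13) = 40 - 26 = 14.
Minor M_02 = (-5)*(15) - (10)*(-13) = -75 + 130 = 55.
det(Q) = (-15)*(-50) - (8)*(14) + (-11)*(55) = 750 - 112 - 605 = 33.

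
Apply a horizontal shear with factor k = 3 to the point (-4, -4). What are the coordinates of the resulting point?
(-16, -4)

Shear matrix for horizontal shear with factor k = 3:
[[1, 3], [0, 1]]
Result: (-4, -4) → (-16, -4)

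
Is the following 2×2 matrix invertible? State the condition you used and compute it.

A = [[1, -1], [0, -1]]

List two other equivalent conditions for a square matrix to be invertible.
Yes, invertible; det(A) = -1 ≠ 0. Equivalent conditions: rank(A) = 2; Ax = 0 has only the trivial solution; 0 is not an eigenvalue; the columns of A are linearly independent.

To check invertibility, compute det(A).
The given matrix is triangular, so det(A) equals the product of its diagonal entries = -1 ≠ 0.
Since det(A) ≠ 0, A is invertible.
Equivalent conditions for a square matrix A to be invertible:
- rank(A) = 2 (full rank).
- The homogeneous system Ax = 0 has only the trivial solution x = 0.
- 0 is not an eigenvalue of A.
- The columns (equivalently rows) of A are linearly independent.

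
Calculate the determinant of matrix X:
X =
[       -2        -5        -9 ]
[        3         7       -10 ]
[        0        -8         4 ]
det(X) = 380

Expand along row 0 (cofactor expansion): det(X) = a*(e*i - f*h) - b*(d*i - f*g) + c*(d*h - e*g), where the 3×3 is [[a, b, c], [d, e, f], [g, h, i]].
Minor M_00 = (7)*(4) - (-10)*(-8) = 28 - 80 = -52.
Minor M_01 = (3)*(4) - (-10)*(0) = 12 - 0 = 12.
Minor M_02 = (3)*(-8) - (7)*(0) = -24 - 0 = -24.
det(X) = (-2)*(-52) - (-5)*(12) + (-9)*(-24) = 104 + 60 + 216 = 380.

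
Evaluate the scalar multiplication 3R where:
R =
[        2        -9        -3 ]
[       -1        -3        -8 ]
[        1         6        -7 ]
3R =
[        6       -27        -9 ]
[       -3        -9       -24 ]
[        3        18       -21 ]

Scalar multiplication is elementwise: (3R)[i][j] = 3 * R[i][j].
  (3R)[0][0] = 3 * (2) = 6
  (3R)[0][1] = 3 * (-9) = -27
  (3R)[0][2] = 3 * (-3) = -9
  (3R)[1][0] = 3 * (-1) = -3
  (3R)[1][1] = 3 * (-3) = -9
  (3R)[1][2] = 3 * (-8) = -24
  (3R)[2][0] = 3 * (1) = 3
  (3R)[2][1] = 3 * (6) = 18
  (3R)[2][2] = 3 * (-7) = -21
3R =
[        6       -27        -9 ]
[       -3        -9       -24 ]
[        3        18       -21 ]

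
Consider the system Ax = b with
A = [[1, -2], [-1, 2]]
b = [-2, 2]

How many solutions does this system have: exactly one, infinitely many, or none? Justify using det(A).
Infinitely many solutions

det(A) = (1)*(2) - (-2)*(-1) = 0, so A is singular (column 2 is -2 times column 1).
b = [-2, 2] = -2 * column 1 of A, so b lies in the column space of A.
A singular matrix whose right-hand side is in its column space gives a 1-parameter family of solutions — infinitely many.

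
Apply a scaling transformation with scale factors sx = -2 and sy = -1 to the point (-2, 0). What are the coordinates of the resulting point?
(4, 0)

Scaling matrix:
[[-2, 0], [0, -1]]
Result: (-2 × -2, 0 × -1) = (4, 0)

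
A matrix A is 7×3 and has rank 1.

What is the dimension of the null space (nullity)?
2

The rank-nullity theorem for an m×n matrix states:
rank(A) + nullity(A) = n (the number of columns).
Here n = 3 and rank(A) = 1, so nullity(A) = 3 - 1 = 2.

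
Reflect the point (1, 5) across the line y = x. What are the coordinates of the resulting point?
(5, 1)

Reflection across line y = x: (1, 5) → (5, 1)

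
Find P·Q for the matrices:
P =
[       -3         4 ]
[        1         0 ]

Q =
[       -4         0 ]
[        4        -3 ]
PQ =
[       28       -12 ]
[       -4         0 ]

Matrix multiplication: (PQ)[i][j] = sum over k of P[i][k] * Q[k][j].
  (PQ)[0][0] = (-3)*(-4) + (4)*(4) = 28
  (PQ)[0][1] = (-3)*(0) + (4)*(-3) = -12
  (PQ)[1][0] = (1)*(-4) + (0)*(4) = -4
  (PQ)[1][1] = (1)*(0) + (0)*(-3) = 0
PQ =
[       28       -12 ]
[       -4         0 ]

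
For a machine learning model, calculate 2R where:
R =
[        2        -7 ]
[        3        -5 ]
2R =
[        4       -14 ]
[        6       -10 ]

Scalar multiplication is elementwise: (2R)[i][j] = 2 * R[i][j].
  (2R)[0][0] = 2 * (2) = 4
  (2R)[0][1] = 2 * (-7) = -14
  (2R)[1][0] = 2 * (3) = 6
  (2R)[1][1] = 2 * (-5) = -10
2R =
[        4       -14 ]
[        6       -10 ]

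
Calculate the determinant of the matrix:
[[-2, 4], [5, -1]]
-18

For a 2×2 matrix [[a, b], [c, d]], det = ad - bc
det = (-2)(-1) - (4)(5) = 2 - 20 = -18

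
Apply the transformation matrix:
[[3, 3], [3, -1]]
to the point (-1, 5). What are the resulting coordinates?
(12, -8)

Matrix multiplication:
[[3, 3], [3, -1]] × [-1, 5]ᵀ
= [3×-1 + 3×5, 3×-1 + -1×5]ᵀ
= [12.0000, -8.0000]ᵀ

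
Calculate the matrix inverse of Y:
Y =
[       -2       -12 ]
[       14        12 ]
det(Y) = 144
Y⁻¹ =
[     1/12      1/12 ]
[    -7/72     -1/72 ]

For a 2×2 matrix Y = [[a, b], [c, d]] with det(Y) ≠ 0, Y⁻¹ = (1/det(Y)) * [[d, -b], [-c, a]].
det(Y) = (-2)*(12) - (-12)*(14) = -24 + 168 = 144.
Y⁻¹ = (1/144) * [[12, 12], [-14, -2]].
Dividing each entry by 144 and reducing:
Y⁻¹ =
[     1/12      1/12 ]
[    -7/72     -1/72 ]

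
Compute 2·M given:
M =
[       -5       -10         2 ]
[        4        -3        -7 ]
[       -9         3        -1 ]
2M =
[      -10       -20         4 ]
[        8        -6       -14 ]
[      -18         6        -2 ]

Scalar multiplication is elementwise: (2M)[i][j] = 2 * M[i][j].
  (2M)[0][0] = 2 * (-5) = -10
  (2M)[0][1] = 2 * (-10) = -20
  (2M)[0][2] = 2 * (2) = 4
  (2M)[1][0] = 2 * (4) = 8
  (2M)[1][1] = 2 * (-3) = -6
  (2M)[1][2] = 2 * (-7) = -14
  (2M)[2][0] = 2 * (-9) = -18
  (2M)[2][1] = 2 * (3) = 6
  (2M)[2][2] = 2 * (-1) = -2
2M =
[      -10       -20         4 ]
[        8        -6       -14 ]
[      -18         6        -2 ]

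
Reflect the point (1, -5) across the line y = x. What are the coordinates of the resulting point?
(-5, 1)

Reflection across line y = x: (1, -5) → (-5, 1)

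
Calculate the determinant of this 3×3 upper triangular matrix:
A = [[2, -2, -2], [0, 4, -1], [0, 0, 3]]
24

The determinant of a triangular matrix is the product of its diagonal entries (the off-diagonal entries above the diagonal do not affect it).
det(A) = (2) * (4) * (3) = 24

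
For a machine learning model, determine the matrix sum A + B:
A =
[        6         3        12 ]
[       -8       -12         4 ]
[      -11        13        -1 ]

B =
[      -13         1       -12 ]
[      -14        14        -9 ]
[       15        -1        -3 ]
A + B =
[       -7         4         0 ]
[      -22         2        -5 ]
[        4        12        -4 ]

Matrix addition is elementwise: (A+B)[i][j] = A[i][j] + B[i][j].
  (A+B)[0][0] = (6) + (-13) = -7
  (A+B)[0][1] = (3) + (1) = 4
  (A+B)[0][2] = (12) + (-12) = 0
  (A+B)[1][0] = (-8) + (-14) = -22
  (A+B)[1][1] = (-12) + (14) = 2
  (A+B)[1][2] = (4) + (-9) = -5
  (A+B)[2][0] = (-11) + (15) = 4
  (A+B)[2][1] = (13) + (-1) = 12
  (A+B)[2][2] = (-1) + (-3) = -4
A + B =
[       -7         4         0 ]
[      -22         2        -5 ]
[        4        12        -4 ]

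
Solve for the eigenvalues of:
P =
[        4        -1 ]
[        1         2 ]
λ = 3, 3

Solve det(P - λI) = 0. For a 2×2 matrix the characteristic equation is λ² - (trace)λ + det = 0.
trace(P) = a + d = 4 + 2 = 6.
det(P) = a*d - b*c = (4)*(2) - (-1)*(1) = 8 + 1 = 9.
Characteristic equation: λ² - (6)λ + (9) = 0.
Discriminant = (6)² - 4*(9) = 36 - 36 = 0.
λ = (6 ± √0) / 2 = (6 ± 0) / 2 = 3, 3.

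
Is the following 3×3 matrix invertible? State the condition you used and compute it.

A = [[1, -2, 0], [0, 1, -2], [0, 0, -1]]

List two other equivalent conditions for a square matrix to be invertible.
Yes, invertible; det(A) = -1 ≠ 0. Equivalent conditions: rank(A) = 3; Ax = 0 has only the trivial solution; 0 is not an eigenvalue; the columns of A are linearly independent.

To check invertibility, compute det(A).
The given matrix is triangular, so det(A) equals the product of its diagonal entries = -1 ≠ 0.
Since det(A) ≠ 0, A is invertible.
Equivalent conditions for a square matrix A to be invertible:
- rank(A) = 3 (full rank).
- The homogeneous system Ax = 0 has only the trivial solution x = 0.
- 0 is not an eigenvalue of A.
- The columns (equivalently rows) of A are linearly independent.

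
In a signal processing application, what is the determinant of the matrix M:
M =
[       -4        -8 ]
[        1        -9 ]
det(M) = 44

For a 2×2 matrix [[a, b], [c, d]], det = a*d - b*c.
det(M) = (-4)*(-9) - (-8)*(1) = 36 + 8 = 44.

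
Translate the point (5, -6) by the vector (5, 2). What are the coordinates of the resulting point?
(10, -4)

Translation by (5, 2):
x' = 5 + 5 = 10
y' = -6 + 2 = -4
Homogeneous matrix: [[1, 0, 5], [0, 1, 2], [0, 0, 1]]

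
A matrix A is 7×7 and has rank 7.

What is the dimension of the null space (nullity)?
0

The rank-nullity theorem for an m×n matrix states:
rank(A) + nullity(A) = n (the number of columns).
Here n = 7 and rank(A) = 7, so nullity(A) = 7 - 7 = 0.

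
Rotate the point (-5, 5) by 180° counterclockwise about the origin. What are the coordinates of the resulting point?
(5, -5)

Rotation matrix R(θ) = [[cos θ, -sin θ], [sin θ, cos θ]]; for θ = 180°:
R = [[-1, 0], [0, -1]]
Result: R × [-5, 5]ᵀ = [-1·-5 + (0)·5, 0·-5 + (-1)·5]ᵀ = (5, -5)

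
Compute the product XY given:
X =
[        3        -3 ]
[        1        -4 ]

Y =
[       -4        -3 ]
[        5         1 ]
XY =
[      -27       -12 ]
[      -24        -7 ]

Matrix multiplication: (XY)[i][j] = sum over k of X[i][k] * Y[k][j].
  (XY)[0][0] = (3)*(-4) + (-3)*(5) = -27
  (XY)[0][1] = (3)*(-3) + (-3)*(1) = -12
  (XY)[1][0] = (1)*(-4) + (-4)*(5) = -24
  (XY)[1][1] = (1)*(-3) + (-4)*(1) = -7
XY =
[      -27       -12 ]
[      -24        -7 ]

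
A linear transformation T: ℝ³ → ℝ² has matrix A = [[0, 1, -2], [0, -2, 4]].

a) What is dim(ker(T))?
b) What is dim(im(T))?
dim(ker) = 2, dim(im) = 1

Observe that row 2 = -2 × row 1 (so the rows are linearly dependent).
Thus rank(A) = 1 (only one linearly independent row).
dim(im(T)) = rank(A) = 1.
By the rank-nullity theorem applied to T: ℝ³ → ℝ², rank(A) + nullity(A) = 3 (the domain dimension), so dim(ker(T)) = 3 - 1 = 2.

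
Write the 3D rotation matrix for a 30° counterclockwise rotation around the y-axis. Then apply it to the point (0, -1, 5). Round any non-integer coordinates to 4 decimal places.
R = [[√3/2, 0, 1/2], [0, 1, 0], [-1/2, 0, √3/2]]; R·(0, -1, 5) = (2.5000, -1.0000, 4.3301)

Rotation matrix for 30° around y-axis:
cos(30°) = √3/2, sin(30°) = 1/2
R = [[√3/2, 0, 1/2], [0, 1, 0], [-1/2, 0, √3/2]]
Apply to (0, -1, 5): R·[0, -1, 5]ᵀ = (2.5000, -1.0000, 4.3301)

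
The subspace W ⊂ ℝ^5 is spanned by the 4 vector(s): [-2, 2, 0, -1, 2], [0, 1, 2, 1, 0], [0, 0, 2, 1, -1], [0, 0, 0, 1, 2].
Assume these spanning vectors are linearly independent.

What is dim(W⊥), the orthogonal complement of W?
dim(W⊥) = 1

For any subspace W of ℝ^n, dim(W) + dim(W⊥) = n (the whole-space dimension).
Here the given 4 vectors are linearly independent, so dim(W) = 4.
Thus dim(W⊥) = n - dim(W) = 5 - 4 = 1.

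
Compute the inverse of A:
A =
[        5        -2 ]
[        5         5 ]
det(A) = 35
A⁻¹ =
[      1/7      2/35 ]
[     -1/7       1/7 ]

For a 2×2 matrix A = [[a, b], [c, d]] with det(A) ≠ 0, A⁻¹ = (1/det(A)) * [[d, -b], [-c, a]].
det(A) = (5)*(5) - (-2)*(5) = 25 + 10 = 35.
A⁻¹ = (1/35) * [[5, 2], [-5, 5]].
Dividing each entry by 35 and reducing:
A⁻¹ =
[      1/7      2/35 ]
[     -1/7       1/7 ]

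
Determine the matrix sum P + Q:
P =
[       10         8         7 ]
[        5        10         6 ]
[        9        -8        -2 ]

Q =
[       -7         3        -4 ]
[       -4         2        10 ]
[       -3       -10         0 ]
P + Q =
[        3        11         3 ]
[        1        12        16 ]
[        6       -18        -2 ]

Matrix addition is elementwise: (P+Q)[i][j] = P[i][j] + Q[i][j].
  (P+Q)[0][0] = (10) + (-7) = 3
  (P+Q)[0][1] = (8) + (3) = 11
  (P+Q)[0][2] = (7) + (-4) = 3
  (P+Q)[1][0] = (5) + (-4) = 1
  (P+Q)[1][1] = (10) + (2) = 12
  (P+Q)[1][2] = (6) + (10) = 16
  (P+Q)[2][0] = (9) + (-3) = 6
  (P+Q)[2][1] = (-8) + (-10) = -18
  (P+Q)[2][2] = (-2) + (0) = -2
P + Q =
[        3        11         3 ]
[        1        12        16 ]
[        6       -18        -2 ]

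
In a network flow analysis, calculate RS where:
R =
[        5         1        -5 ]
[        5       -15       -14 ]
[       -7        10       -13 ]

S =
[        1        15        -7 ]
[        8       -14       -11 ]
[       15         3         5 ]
RS =
[      -62        46       -71 ]
[     -325       243        60 ]
[     -122      -284      -126 ]

Matrix multiplication: (RS)[i][j] = sum over k of R[i][k] * S[k][j].
  (RS)[0][0] = (5)*(1) + (1)*(8) + (-5)*(15) = -62
  (RS)[0][1] = (5)*(15) + (1)*(-14) + (-5)*(3) = 46
  (RS)[0][2] = (5)*(-7) + (1)*(-11) + (-5)*(5) = -71
  (RS)[1][0] = (5)*(1) + (-15)*(8) + (-14)*(15) = -325
  (RS)[1][1] = (5)*(15) + (-15)*(-14) + (-14)*(3) = 243
  (RS)[1][2] = (5)*(-7) + (-15)*(-11) + (-14)*(5) = 60
  (RS)[2][0] = (-7)*(1) + (10)*(8) + (-13)*(15) = -122
  (RS)[2][1] = (-7)*(15) + (10)*(-14) + (-13)*(3) = -284
  (RS)[2][2] = (-7)*(-7) + (10)*(-11) + (-13)*(5) = -126
RS =
[      -62        46       -71 ]
[     -325       243        60 ]
[     -122      -284      -126 ]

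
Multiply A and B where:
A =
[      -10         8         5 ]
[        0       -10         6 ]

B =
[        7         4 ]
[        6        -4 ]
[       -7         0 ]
AB =
[      -57       -72 ]
[     -102        40 ]

Matrix multiplication: (AB)[i][j] = sum over k of A[i][k] * B[k][j].
  (AB)[0][0] = (-10)*(7) + (8)*(6) + (5)*(-7) = -57
  (AB)[0][1] = (-10)*(4) + (8)*(-4) + (5)*(0) = -72
  (AB)[1][0] = (0)*(7) + (-10)*(6) + (6)*(-7) = -102
  (AB)[1][1] = (0)*(4) + (-10)*(-4) + (6)*(0) = 40
AB =
[      -57       -72 ]
[     -102        40 ]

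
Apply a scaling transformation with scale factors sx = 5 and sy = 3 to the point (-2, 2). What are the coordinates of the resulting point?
(-10, 6)

Scaling matrix:
[[5, 0], [0, 3]]
Result: (-2 × 5, 2 × 3) = (-10, 6)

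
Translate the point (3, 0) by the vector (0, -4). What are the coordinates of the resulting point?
(3, -4)

Translation by (0, -4):
x' = 3 + 0 = 3
y' = 0 + -4 = -4
Homogeneous matrix: [[1, 0, 0], [0, 1, -4], [0, 0, 1]]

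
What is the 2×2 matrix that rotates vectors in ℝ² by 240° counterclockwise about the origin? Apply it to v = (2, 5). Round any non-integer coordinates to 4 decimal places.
R = [[-1/2, √3/2], [-√3/2, -1/2]]; R·v = (3.3301, -4.2321)

A counterclockwise rotation by angle θ in ℝ² has matrix R(θ) = [[cos θ, -sin θ], [sin θ, cos θ]].
For θ = 240°: cos θ = -1/2, sin θ = -√3/2.
R(240°) = [[-1/2, √3/2], [-√3/2, -1/2]].
R·v = [-1/2·2 + (√3/2)·5, -√3/2·2 + -1/2·5] = (3.3301, -4.2321).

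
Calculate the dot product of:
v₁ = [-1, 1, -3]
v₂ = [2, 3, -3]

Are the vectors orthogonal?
10, No

The dot product is the sum of products of corresponding components.
v₁·v₂ = (-1)*(2) + (1)*(3) + (-3)*(-3) = -2 + 3 + 9 = 10.
Two vectors are orthogonal iff their dot product is 0; here the dot product is 10, so the vectors are not orthogonal.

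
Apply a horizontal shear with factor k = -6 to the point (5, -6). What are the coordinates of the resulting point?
(41, -6)

Shear matrix for horizontal shear with factor k = -6:
[[1, -6], [0, 1]]
Result: (5, -6) → (41, -6)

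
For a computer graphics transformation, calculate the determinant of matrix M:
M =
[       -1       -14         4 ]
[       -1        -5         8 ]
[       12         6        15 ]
det(M) = -1215

Expand along row 0 (cofactor expansion): det(M) = a*(e*i - f*h) - b*(d*i - f*g) + c*(d*h - e*g), where the 3×3 is [[a, b, c], [d, e, f], [g, h, i]].
Minor M_00 = (-5)*(15) - (8)*(6) = -75 - 48 = -123.
Minor M_01 = (-1)*(15) - (8)*(12) = -15 - 96 = -111.
Minor M_02 = (-1)*(6) - (-5)*(12) = -6 + 60 = 54.
det(M) = (-1)*(-123) - (-14)*(-111) + (4)*(54) = 123 - 1554 + 216 = -1215.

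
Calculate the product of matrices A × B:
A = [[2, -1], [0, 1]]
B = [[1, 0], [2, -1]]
[[0, 1], [2, -1]]

Matrix multiplication:
C[0][0] = 2×1 + -1×2 = 0
C[0][1] = 2×0 + -1×-1 = 1
C[1][0] = 0×1 + 1×2 = 2
C[1][1] = 0×0 + 1×-1 = -1
Result: [[0, 1], [2, -1]]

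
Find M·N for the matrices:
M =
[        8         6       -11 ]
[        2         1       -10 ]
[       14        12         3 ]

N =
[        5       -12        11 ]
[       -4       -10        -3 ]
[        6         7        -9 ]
MN =
[      -50      -233       169 ]
[      -54      -104       109 ]
[       40      -267        91 ]

Matrix multiplication: (MN)[i][j] = sum over k of M[i][k] * N[k][j].
  (MN)[0][0] = (8)*(5) + (6)*(-4) + (-11)*(6) = -50
  (MN)[0][1] = (8)*(-12) + (6)*(-10) + (-11)*(7) = -233
  (MN)[0][2] = (8)*(11) + (6)*(-3) + (-11)*(-9) = 169
  (MN)[1][0] = (2)*(5) + (1)*(-4) + (-10)*(6) = -54
  (MN)[1][1] = (2)*(-12) + (1)*(-10) + (-10)*(7) = -104
  (MN)[1][2] = (2)*(11) + (1)*(-3) + (-10)*(-9) = 109
  (MN)[2][0] = (14)*(5) + (12)*(-4) + (3)*(6) = 40
  (MN)[2][1] = (14)*(-12) + (12)*(-10) + (3)*(7) = -267
  (MN)[2][2] = (14)*(11) + (12)*(-3) + (3)*(-9) = 91
MN =
[      -50      -233       169 ]
[      -54      -104       109 ]
[       40      -267        91 ]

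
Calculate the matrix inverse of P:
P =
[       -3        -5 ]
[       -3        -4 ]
det(P) = -3
P⁻¹ =
[      4/3      -5/3 ]
[       -1         1 ]

For a 2×2 matrix P = [[a, b], [c, d]] with det(P) ≠ 0, P⁻¹ = (1/det(P)) * [[d, -b], [-c, a]].
det(P) = (-3)*(-4) - (-5)*(-3) = 12 - 15 = -3.
P⁻¹ = (1/-3) * [[-4, 5], [3, -3]].
Dividing each entry by -3 and reducing:
P⁻¹ =
[      4/3      -5/3 ]
[       -1         1 ]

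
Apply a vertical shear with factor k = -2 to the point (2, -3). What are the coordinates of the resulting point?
(2, -7)

Shear matrix for vertical shear with factor k = -2:
[[1, 0], [-2, 1]]
Result: (2, -3) → (2, -7)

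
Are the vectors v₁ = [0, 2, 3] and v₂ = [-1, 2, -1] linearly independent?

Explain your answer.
Yes, linearly independent

Two vectors are linearly dependent iff one is a scalar multiple of the other.
No single scalar k satisfies v₂ = k·v₁ (the ratios of corresponding entries disagree), so v₁ and v₂ are linearly independent.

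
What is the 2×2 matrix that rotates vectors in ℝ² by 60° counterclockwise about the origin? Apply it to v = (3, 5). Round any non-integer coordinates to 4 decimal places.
R = [[1/2, -√3/2], [√3/2, 1/2]]; R·v = (-2.8301, 5.0981)

A counterclockwise rotation by angle θ in ℝ² has matrix R(θ) = [[cos θ, -sin θ], [sin θ, cos θ]].
For θ = 60°: cos θ = 1/2, sin θ = √3/2.
R(60°) = [[1/2, -√3/2], [√3/2, 1/2]].
R·v = [1/2·3 + (-√3/2)·5, √3/2·3 + 1/2·5] = (-2.8301, 5.0981).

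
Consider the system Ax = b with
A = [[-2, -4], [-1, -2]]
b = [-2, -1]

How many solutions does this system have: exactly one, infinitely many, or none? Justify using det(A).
Infinitely many solutions

det(A) = (-2)*(-2) - (-4)*(-1) = 0, so A is singular (column 2 is 2 times column 1).
b = [-2, -1] = 1 * column 1 of A, so b lies in the column space of A.
A singular matrix whose right-hand side is in its column space gives a 1-parameter family of solutions — infinitely many.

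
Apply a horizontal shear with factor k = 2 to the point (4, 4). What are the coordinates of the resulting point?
(12, 4)

Shear matrix for horizontal shear with factor k = 2:
[[1, 2], [0, 1]]
Result: (4, 4) → (12, 4)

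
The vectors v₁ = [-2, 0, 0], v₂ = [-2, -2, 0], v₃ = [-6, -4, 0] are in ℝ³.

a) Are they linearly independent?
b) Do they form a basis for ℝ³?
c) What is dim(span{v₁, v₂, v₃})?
Not independent, not a basis, dim(span) = 2

Check whether v₃ can be written as a linear combination of v₁ and v₂.
v₃ = (1)·v₁ + (2)·v₂ = [-6, -4, 0], so the three vectors are linearly dependent.
Thus they do not form a basis for ℝ³, and dim(span{v₁, v₂, v₃}) = 2 (spanned by v₁ and v₂).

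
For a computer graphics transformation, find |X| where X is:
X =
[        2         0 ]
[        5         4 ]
det(X) = 8

For a 2×2 matrix [[a, b], [c, d]], det = a*d - b*c.
det(X) = (2)*(4) - (0)*(5) = 8 - 0 = 8.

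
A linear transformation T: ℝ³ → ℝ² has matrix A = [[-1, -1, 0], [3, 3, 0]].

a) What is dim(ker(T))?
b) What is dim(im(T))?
dim(ker) = 2, dim(im) = 1

Observe that row 2 = -3 × row 1 (so the rows are linearly dependent).
Thus rank(A) = 1 (only one linearly independent row).
dim(im(T)) = rank(A) = 1.
By the rank-nullity theorem applied to T: ℝ³ → ℝ², rank(A) + nullity(A) = 3 (the domain dimension), so dim(ker(T)) = 3 - 1 = 2.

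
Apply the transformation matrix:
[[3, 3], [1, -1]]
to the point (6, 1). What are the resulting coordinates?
(21, 5)

Matrix multiplication:
[[3, 3], [1, -1]] × [6, 1]ᵀ
= [3×6 + 3×1, 1×6 + -1×1]ᵀ
= [21.0000, 5.0000]ᵀ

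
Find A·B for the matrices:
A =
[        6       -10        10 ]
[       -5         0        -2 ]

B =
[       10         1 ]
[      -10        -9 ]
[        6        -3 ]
AB =
[      220        66 ]
[      -62         1 ]

Matrix multiplication: (AB)[i][j] = sum over k of A[i][k] * B[k][j].
  (AB)[0][0] = (6)*(10) + (-10)*(-10) + (10)*(6) = 220
  (AB)[0][1] = (6)*(1) + (-10)*(-9) + (10)*(-3) = 66
  (AB)[1][0] = (-5)*(10) + (0)*(-10) + (-2)*(6) = -62
  (AB)[1][1] = (-5)*(1) + (0)*(-9) + (-2)*(-3) = 1
AB =
[      220        66 ]
[      -62         1 ]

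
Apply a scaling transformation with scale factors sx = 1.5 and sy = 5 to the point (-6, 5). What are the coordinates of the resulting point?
(-9.0, 25)

Scaling matrix:
[[1.50, 0], [0, 5]]
Result: (-6 × 1.5, 5 × 5) = (-9.0, 25)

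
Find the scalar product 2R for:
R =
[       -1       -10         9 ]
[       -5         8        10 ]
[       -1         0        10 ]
2R =
[       -2       -20        18 ]
[      -10        16        20 ]
[       -2         0        20 ]

Scalar multiplication is elementwise: (2R)[i][j] = 2 * R[i][j].
  (2R)[0][0] = 2 * (-1) = -2
  (2R)[0][1] = 2 * (-10) = -20
  (2R)[0][2] = 2 * (9) = 18
  (2R)[1][0] = 2 * (-5) = -10
  (2R)[1][1] = 2 * (8) = 16
  (2R)[1][2] = 2 * (10) = 20
  (2R)[2][0] = 2 * (-1) = -2
  (2R)[2][1] = 2 * (0) = 0
  (2R)[2][2] = 2 * (10) = 20
2R =
[       -2       -20        18 ]
[      -10        16        20 ]
[       -2         0        20 ]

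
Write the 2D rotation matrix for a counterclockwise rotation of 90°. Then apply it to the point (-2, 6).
R = [[0, -1], [1, 0]]; R·(-2, 6) = (-6, -2)

Rotation matrix formula: R(θ) = [[cos θ, -sin θ], [sin θ, cos θ]]
For θ = 90°:
cos(90°) = 0
sin(90°) = 1
R = [[0, -1], [1, 0]]
Apply to (-2, 6): [0·-2 + (-1)·6, 1·-2 + 0·6] = (-6, -2)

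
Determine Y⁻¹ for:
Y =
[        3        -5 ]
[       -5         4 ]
det(Y) = -13
Y⁻¹ =
[    -4/13     -5/13 ]
[    -5/13     -3/13 ]

For a 2×2 matrix Y = [[a, b], [c, d]] with det(Y) ≠ 0, Y⁻¹ = (1/det(Y)) * [[d, -b], [-c, a]].
det(Y) = (3)*(4) - (-5)*(-5) = 12 - 25 = -13.
Y⁻¹ = (1/-13) * [[4, 5], [5, 3]].
Dividing each entry by -13 and reducing:
Y⁻¹ =
[    -4/13     -5/13 ]
[    -5/13     -3/13 ]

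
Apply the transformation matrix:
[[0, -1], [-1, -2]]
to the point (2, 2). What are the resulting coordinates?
(-2, -6)

Matrix multiplication:
[[0, -1], [-1, -2]] × [2, 2]ᵀ
= [0×2 + -1×2, -1×2 + -2×2]ᵀ
= [-2.0000, -6.0000]ᵀ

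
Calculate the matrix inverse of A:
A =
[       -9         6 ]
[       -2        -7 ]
det(A) = 75
A⁻¹ =
[    -7/75     -2/25 ]
[     2/75     -3/25 ]

For a 2×2 matrix A = [[a, b], [c, d]] with det(A) ≠ 0, A⁻¹ = (1/det(A)) * [[d, -b], [-c, a]].
det(A) = (-9)*(-7) - (6)*(-2) = 63 + 12 = 75.
A⁻¹ = (1/75) * [[-7, -6], [2, -9]].
Dividing each entry by 75 and reducing:
A⁻¹ =
[    -7/75     -2/25 ]
[     2/75     -3/25 ]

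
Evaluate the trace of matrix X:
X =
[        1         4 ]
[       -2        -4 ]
tr(X) = 1 - 4 = -3

The trace of a square matrix is the sum of its diagonal entries.
Diagonal entries of X: X[0][0] = 1, X[1][1] = -4.
tr(X) = 1 - 4 = -3.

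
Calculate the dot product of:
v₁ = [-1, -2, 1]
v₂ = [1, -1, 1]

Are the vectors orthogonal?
2, No

The dot product is the sum of products of corresponding components.
v₁·v₂ = (-1)*(1) + (-2)*(-1) + (1)*(1) = -1 + 2 + 1 = 2.
Two vectors are orthogonal iff their dot product is 0; here the dot product is 2, so the vectors are not orthogonal.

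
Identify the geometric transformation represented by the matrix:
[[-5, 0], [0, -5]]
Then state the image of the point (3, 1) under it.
uniform scaling by factor -5; image of (3, 1) is (-15, -5)

This is a diagonal matrix with equal entries -5, so it scales both axes by the same factor -5.
The matrix [[-5, 0], [0, -5]] represents: uniform scaling by factor -5.
Applying it to (3, 1): [-5·3 + 0·1, 0·3 + -5·1] = (-15, -5).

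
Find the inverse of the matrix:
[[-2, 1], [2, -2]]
[[-1, -1/2], [-1, -1]]

For [[a,b],[c,d]], inverse = (1/det)·[[d,-b],[-c,a]]
det = -2·-2 - 1·2 = 2
Inverse = (1/2)·[[-2, -1], [-2, -2]]
        = [[-1, -1/2], [-1, -1]]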